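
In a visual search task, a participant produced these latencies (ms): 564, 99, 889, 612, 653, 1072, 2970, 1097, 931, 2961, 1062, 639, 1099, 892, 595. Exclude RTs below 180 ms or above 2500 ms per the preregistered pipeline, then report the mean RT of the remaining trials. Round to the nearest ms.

842 ms

Excluded: 99, 2961, 2970
Retained (n=12): Σ = 10105
Mean = 10105/12 = 842.0833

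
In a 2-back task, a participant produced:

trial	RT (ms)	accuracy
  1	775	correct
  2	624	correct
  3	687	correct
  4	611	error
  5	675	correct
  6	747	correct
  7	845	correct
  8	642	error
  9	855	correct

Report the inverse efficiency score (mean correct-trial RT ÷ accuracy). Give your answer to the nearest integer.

Correct trials (n=7): 775, 624, 687, 675, 747, 845, 855
Mean correct RT = 5208/7 = 744.0000 ms
Proportion correct = 7/9
IES = 744.0000 / (7/9) = 956.571 ms

957 ms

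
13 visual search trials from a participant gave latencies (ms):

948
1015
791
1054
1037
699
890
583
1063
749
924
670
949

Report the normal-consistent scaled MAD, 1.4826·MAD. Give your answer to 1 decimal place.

Sorted: 583, 670, 699, 749, 791, 890, 924, 948, 949, 1015, 1037, 1054, 1063 → median = 924
|x − 924| sorted: 0, 24, 25, 34, 91, 113, 130, 133, 139, 175, 225, 254, 341 → MAD = 130
Robust SD ≈ 1.4826 × 130 = 192.738

192.7 ms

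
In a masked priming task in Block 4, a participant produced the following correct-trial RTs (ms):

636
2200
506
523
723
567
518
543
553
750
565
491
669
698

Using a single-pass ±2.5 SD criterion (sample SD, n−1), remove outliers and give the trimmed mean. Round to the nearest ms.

n = 14, ΣRT = 9942, M = 710.143
Σ(x−M)² = 2484591.71; s = √(2484591.71/13) = 437.176
Cutoffs: 710.143 ± 2.5·437.176 → [-382.8, 1803.1]
Outside: 2200 → excluded.
Retained (n=13): Σ = 7742, mean = 7742/13 = 595.538

596 ms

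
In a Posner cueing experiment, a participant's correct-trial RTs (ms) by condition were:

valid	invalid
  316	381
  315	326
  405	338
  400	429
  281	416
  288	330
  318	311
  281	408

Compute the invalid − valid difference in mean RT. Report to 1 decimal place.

M(valid) = 2604/8 = 325.500
M(invalid) = 2939/8 = 367.375
Difference = 367.375 − 325.500 = 41.875 ms

41.9 ms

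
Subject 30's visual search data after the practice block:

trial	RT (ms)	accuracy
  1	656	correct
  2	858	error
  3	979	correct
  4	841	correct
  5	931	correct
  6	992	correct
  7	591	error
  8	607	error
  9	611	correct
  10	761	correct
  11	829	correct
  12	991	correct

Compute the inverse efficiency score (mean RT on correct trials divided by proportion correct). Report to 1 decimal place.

Correct trials (n=9): 656, 979, 841, 931, 992, 611, 761, 829, 991
Mean correct RT = 7591/9 = 843.4444 ms
Proportion correct = 9/12
IES = 843.4444 / (9/12) = 1124.593 ms

1124.6 ms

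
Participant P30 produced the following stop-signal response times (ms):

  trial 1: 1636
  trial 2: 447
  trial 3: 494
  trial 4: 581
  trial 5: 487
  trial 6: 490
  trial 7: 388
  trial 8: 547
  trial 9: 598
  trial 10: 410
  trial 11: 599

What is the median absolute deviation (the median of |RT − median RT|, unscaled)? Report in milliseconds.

84 ms

Sorted: 388, 410, 447, 487, 490, 494, 547, 581, 598, 599, 1636 → median = 494
|x − 494|: 1142, 47, 0, 87, 7, 4, 106, 53, 104, 84, 105
Sorted deviations: 0, 4, 7, 47, 53, 84, 87, 104, 105, 106, 1142 → MAD = 84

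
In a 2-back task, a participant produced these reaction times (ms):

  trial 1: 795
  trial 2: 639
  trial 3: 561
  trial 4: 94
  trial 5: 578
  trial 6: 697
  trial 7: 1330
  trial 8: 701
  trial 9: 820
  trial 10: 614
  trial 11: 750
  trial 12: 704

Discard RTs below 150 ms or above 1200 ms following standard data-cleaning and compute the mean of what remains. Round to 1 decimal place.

685.9 ms

Excluded: 94, 1330
Retained (n=10): Σ = 6859
Mean = 6859/10 = 685.9000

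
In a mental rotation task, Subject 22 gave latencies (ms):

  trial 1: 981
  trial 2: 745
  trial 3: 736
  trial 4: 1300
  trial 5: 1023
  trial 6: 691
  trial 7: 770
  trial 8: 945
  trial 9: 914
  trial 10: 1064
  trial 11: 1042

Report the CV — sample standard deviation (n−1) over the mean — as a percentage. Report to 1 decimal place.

19.7%

n = 11, Σ = 10211, M = 928.2727
Σ(x−M)² = 333680.182; s = √(333680.182/10) = 182.6691
CV = 182.6691 / 928.2727 = 0.19678 = 19.678%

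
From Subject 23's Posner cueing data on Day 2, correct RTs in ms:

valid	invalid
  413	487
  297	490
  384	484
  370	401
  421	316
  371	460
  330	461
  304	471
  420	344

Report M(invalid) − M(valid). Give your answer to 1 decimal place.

M(valid) = 3310/9 = 367.778
M(invalid) = 3914/9 = 434.889
Difference = 434.889 − 367.778 = 67.111 ms

67.1 ms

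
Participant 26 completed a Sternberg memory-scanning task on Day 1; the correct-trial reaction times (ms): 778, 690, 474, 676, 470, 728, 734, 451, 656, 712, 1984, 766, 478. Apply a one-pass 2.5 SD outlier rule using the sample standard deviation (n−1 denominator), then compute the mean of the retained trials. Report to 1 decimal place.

634.4 ms

n = 13, ΣRT = 9597, M = 738.231
Σ(x−M)² = 1860052.31; s = √(1860052.31/12) = 393.706
Cutoffs: 738.231 ± 2.5·393.706 → [-246.0, 1722.5]
Outside: 1984 → excluded.
Retained (n=12): Σ = 7613, mean = 7613/12 = 634.417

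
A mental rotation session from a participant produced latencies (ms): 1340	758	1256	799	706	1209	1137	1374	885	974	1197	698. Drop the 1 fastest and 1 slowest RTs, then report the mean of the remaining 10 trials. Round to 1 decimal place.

Sorted: 698, 706, 758, 799, 885, 974, 1137, 1197, 1209, 1256, 1340, 1374
Drop lowest 1 (698) and highest 1 (1374)
Remaining (n=10): Σ = 10261, mean = 10261/10 = 1026.100

1026.1 ms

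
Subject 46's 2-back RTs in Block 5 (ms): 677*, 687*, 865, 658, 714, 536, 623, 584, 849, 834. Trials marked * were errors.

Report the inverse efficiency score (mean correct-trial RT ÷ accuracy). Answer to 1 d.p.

884.8 ms

Correct trials (n=8): 865, 658, 714, 536, 623, 584, 849, 834
Mean correct RT = 5663/8 = 707.8750 ms
Proportion correct = 8/10
IES = 707.8750 / (8/10) = 884.844 ms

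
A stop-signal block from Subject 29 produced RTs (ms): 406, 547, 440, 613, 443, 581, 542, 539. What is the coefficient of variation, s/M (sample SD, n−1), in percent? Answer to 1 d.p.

14.5%

n = 8, Σ = 4111, M = 513.8750
Σ(x−M)² = 38968.875; s = √(38968.875/7) = 74.6122
CV = 74.6122 / 513.8750 = 0.14520 = 14.520%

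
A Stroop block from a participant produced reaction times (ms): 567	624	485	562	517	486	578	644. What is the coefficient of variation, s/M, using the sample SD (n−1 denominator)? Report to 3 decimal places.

n = 8, Σ = 4463, M = 557.8750
Σ(x−M)² = 24442.875; s = √(24442.875/7) = 59.0918
CV = 59.0918 / 557.8750 = 0.10592

0.106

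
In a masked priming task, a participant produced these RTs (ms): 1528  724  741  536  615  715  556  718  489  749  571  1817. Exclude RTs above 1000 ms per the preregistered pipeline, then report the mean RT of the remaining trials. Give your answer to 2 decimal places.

641.40 ms

Excluded: 1528, 1817
Retained (n=10): Σ = 6414
Mean = 6414/10 = 641.4000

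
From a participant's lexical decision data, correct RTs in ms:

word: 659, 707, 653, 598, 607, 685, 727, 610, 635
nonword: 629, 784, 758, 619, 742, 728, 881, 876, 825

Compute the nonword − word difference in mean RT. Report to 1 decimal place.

M(word) = 5881/9 = 653.444
M(nonword) = 6842/9 = 760.222
Difference = 760.222 − 653.444 = 106.778 ms

106.8 ms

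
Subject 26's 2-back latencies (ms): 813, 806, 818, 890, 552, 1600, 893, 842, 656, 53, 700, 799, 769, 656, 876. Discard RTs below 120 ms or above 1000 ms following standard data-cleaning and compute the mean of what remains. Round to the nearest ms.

775 ms

Excluded: 53, 1600
Retained (n=13): Σ = 10070
Mean = 10070/13 = 774.6154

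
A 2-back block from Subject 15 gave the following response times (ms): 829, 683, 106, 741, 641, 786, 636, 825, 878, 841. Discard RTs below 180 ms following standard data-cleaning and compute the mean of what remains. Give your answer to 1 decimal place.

Excluded: 106
Retained (n=9): Σ = 6860
Mean = 6860/9 = 762.2222

762.2 ms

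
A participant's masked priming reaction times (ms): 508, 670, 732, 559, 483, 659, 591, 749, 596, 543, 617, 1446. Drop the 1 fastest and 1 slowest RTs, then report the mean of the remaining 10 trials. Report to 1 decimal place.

622.4 ms

Sorted: 483, 508, 543, 559, 591, 596, 617, 659, 670, 732, 749, 1446
Drop lowest 1 (483) and highest 1 (1446)
Remaining (n=10): Σ = 6224, mean = 6224/10 = 622.400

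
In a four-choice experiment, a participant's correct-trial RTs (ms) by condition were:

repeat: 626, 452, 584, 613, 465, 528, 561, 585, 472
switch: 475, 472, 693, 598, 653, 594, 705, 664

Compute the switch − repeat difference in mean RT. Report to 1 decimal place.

63.9 ms

M(repeat) = 4886/9 = 542.889
M(switch) = 4854/8 = 606.750
Difference = 606.750 − 542.889 = 63.861 ms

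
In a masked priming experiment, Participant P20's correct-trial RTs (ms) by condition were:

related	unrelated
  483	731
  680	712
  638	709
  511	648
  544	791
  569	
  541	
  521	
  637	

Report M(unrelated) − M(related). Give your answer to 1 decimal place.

M(related) = 5124/9 = 569.333
M(unrelated) = 3591/5 = 718.200
Difference = 718.200 − 569.333 = 148.867 ms

148.9 ms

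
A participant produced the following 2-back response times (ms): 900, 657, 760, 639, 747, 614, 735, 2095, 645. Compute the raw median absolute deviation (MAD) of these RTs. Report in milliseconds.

90 ms

Sorted: 614, 639, 645, 657, 735, 747, 760, 900, 2095 → median = 735
|x − 735|: 165, 78, 25, 96, 12, 121, 0, 1360, 90
Sorted deviations: 0, 12, 25, 78, 90, 96, 121, 165, 1360 → MAD = 90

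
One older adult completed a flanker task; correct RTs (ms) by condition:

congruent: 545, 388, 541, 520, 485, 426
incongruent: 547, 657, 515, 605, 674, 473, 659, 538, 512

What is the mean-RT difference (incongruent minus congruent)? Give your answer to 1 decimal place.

M(congruent) = 2905/6 = 484.167
M(incongruent) = 5180/9 = 575.556
Difference = 575.556 − 484.167 = 91.389 ms

91.4 ms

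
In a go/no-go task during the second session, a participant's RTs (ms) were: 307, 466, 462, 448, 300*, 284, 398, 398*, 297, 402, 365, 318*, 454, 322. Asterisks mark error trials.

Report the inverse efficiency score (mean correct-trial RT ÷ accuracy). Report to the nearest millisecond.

Correct trials (n=11): 307, 466, 462, 448, 284, 398, 297, 402, 365, 454, 322
Mean correct RT = 4205/11 = 382.2727 ms
Proportion correct = 11/14
IES = 382.2727 / (11/14) = 486.529 ms

487 ms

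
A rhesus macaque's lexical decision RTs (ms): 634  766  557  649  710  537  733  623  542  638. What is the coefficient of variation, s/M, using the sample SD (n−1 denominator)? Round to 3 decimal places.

n = 10, Σ = 6389, M = 638.9000
Σ(x−M)² = 56924.900; s = √(56924.900/9) = 79.5298
CV = 79.5298 / 638.9000 = 0.12448

0.124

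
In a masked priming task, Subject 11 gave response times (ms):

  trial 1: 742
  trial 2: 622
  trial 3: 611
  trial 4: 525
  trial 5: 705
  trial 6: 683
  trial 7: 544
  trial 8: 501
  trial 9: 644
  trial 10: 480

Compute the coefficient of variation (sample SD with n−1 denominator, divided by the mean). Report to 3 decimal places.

0.149

n = 10, Σ = 6057, M = 605.7000
Σ(x−M)² = 73256.100; s = √(73256.100/9) = 90.2195
CV = 90.2195 / 605.7000 = 0.14895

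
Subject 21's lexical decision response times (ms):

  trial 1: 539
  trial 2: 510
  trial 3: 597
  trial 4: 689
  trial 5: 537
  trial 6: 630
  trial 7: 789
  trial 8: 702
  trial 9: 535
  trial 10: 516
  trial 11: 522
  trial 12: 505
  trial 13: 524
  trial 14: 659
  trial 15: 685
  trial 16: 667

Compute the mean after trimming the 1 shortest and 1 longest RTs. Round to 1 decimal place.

Sorted: 505, 510, 516, 522, 524, 535, 537, 539, 597, 630, 659, 667, 685, 689, 702, 789
Drop lowest 1 (505) and highest 1 (789)
Remaining (n=14): Σ = 8312, mean = 8312/14 = 593.714

593.7 ms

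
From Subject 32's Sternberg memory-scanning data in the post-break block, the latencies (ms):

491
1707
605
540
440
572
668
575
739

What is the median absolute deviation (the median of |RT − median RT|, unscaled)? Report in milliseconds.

Sorted: 440, 491, 540, 572, 575, 605, 668, 739, 1707 → median = 575
|x − 575|: 84, 1132, 30, 35, 135, 3, 93, 0, 164
Sorted deviations: 0, 3, 30, 35, 84, 93, 135, 164, 1132 → MAD = 84

84 ms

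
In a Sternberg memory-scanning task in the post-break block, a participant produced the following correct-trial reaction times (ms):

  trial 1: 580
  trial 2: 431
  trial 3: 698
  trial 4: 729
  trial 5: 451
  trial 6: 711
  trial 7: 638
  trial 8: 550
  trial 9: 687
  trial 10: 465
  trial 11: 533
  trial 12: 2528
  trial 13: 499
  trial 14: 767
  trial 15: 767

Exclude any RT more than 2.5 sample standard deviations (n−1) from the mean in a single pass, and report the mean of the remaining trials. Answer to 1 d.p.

607.6 ms

n = 15, ΣRT = 11034, M = 735.600
Σ(x−M)² = 3631307.60; s = √(3631307.60/14) = 509.293
Cutoffs: 735.600 ± 2.5·509.293 → [-537.6, 2008.8]
Outside: 2528 → excluded.
Retained (n=14): Σ = 8506, mean = 8506/14 = 607.571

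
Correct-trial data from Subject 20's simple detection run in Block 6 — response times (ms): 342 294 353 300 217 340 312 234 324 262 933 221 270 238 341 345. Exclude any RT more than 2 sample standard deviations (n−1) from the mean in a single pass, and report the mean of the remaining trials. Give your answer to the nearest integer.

n = 16, ΣRT = 5326, M = 332.875
Σ(x−M)² = 417705.75; s = √(417705.75/15) = 166.874
Cutoffs: 332.875 ± 2·166.874 → [-0.9, 666.6]
Outside: 933 → excluded.
Retained (n=15): Σ = 4393, mean = 4393/15 = 292.867

293 ms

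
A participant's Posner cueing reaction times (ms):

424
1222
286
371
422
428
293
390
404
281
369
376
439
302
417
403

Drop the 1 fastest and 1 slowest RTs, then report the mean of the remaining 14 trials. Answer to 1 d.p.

380.3 ms

Sorted: 281, 286, 293, 302, 369, 371, 376, 390, 403, 404, 417, 422, 424, 428, 439, 1222
Drop lowest 1 (281) and highest 1 (1222)
Remaining (n=14): Σ = 5324, mean = 5324/14 = 380.286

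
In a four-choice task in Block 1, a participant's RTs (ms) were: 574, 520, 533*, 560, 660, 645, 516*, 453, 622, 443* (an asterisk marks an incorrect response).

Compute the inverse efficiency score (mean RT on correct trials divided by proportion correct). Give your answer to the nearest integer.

823 ms

Correct trials (n=7): 574, 520, 560, 660, 645, 453, 622
Mean correct RT = 4034/7 = 576.2857 ms
Proportion correct = 7/10
IES = 576.2857 / (7/10) = 823.265 ms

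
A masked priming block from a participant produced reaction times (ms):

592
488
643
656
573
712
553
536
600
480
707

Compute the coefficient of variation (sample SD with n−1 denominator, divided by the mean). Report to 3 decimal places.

0.133

n = 11, Σ = 6540, M = 594.5455
Σ(x−M)² = 62692.727; s = √(62692.727/10) = 79.1787
CV = 79.1787 / 594.5455 = 0.13318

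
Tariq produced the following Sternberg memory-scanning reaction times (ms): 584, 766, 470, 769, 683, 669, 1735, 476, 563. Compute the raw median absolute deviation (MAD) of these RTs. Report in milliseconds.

100 ms

Sorted: 470, 476, 563, 584, 669, 683, 766, 769, 1735 → median = 669
|x − 669|: 85, 97, 199, 100, 14, 0, 1066, 193, 106
Sorted deviations: 0, 14, 85, 97, 100, 106, 193, 199, 1066 → MAD = 100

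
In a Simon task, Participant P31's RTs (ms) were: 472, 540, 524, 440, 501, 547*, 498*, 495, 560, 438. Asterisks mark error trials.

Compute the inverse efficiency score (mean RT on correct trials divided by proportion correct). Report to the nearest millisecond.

620 ms

Correct trials (n=8): 472, 540, 524, 440, 501, 495, 560, 438
Mean correct RT = 3970/8 = 496.2500 ms
Proportion correct = 8/10
IES = 496.2500 / (8/10) = 620.312 ms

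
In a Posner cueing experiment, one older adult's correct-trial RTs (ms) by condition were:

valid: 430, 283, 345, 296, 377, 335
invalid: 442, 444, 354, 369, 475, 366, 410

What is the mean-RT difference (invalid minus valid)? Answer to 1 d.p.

M(valid) = 2066/6 = 344.333
M(invalid) = 2860/7 = 408.571
Difference = 408.571 − 344.333 = 64.238 ms

64.2 ms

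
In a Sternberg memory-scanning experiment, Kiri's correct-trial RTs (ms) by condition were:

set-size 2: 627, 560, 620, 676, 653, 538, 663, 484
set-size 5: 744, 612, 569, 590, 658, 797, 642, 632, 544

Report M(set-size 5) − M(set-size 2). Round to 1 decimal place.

40.5 ms

M(set-size 2) = 4821/8 = 602.625
M(set-size 5) = 5788/9 = 643.111
Difference = 643.111 − 602.625 = 40.486 ms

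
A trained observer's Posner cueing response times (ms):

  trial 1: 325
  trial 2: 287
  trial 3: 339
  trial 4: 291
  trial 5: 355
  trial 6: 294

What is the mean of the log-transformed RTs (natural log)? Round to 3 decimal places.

5.750

ln(RT): 5.7838, 5.6595, 5.8260, 5.6733, 5.8721, 5.6836
Σ ln(RT) = 34.4983
Mean = 34.4983/6 = 5.74972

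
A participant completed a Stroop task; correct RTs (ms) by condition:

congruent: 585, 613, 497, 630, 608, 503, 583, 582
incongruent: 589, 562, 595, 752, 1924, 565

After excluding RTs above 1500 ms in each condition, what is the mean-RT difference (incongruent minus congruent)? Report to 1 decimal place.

37.5 ms

incongruent: exclude 1924
M(congruent) = 4601/8 = 575.125
M(incongruent) = 3063/5 = 612.600
Difference = 612.600 − 575.125 = 37.475 ms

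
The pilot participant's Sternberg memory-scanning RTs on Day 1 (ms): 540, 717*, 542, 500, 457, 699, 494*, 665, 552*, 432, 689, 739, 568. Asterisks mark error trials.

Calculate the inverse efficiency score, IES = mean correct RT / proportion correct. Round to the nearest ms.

758 ms

Correct trials (n=10): 540, 542, 500, 457, 699, 665, 432, 689, 739, 568
Mean correct RT = 5831/10 = 583.1000 ms
Proportion correct = 10/13
IES = 583.1000 / (10/13) = 758.030 ms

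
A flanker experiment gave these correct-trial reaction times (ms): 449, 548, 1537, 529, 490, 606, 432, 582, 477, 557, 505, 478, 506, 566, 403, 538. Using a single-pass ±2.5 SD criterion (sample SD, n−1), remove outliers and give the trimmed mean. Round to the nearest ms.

n = 16, ΣRT = 9203, M = 575.188
Σ(x−M)² = 1032880.44; s = √(1032880.44/15) = 262.409
Cutoffs: 575.188 ± 2.5·262.409 → [-80.8, 1231.2]
Outside: 1537 → excluded.
Retained (n=15): Σ = 7666, mean = 7666/15 = 511.067

511 ms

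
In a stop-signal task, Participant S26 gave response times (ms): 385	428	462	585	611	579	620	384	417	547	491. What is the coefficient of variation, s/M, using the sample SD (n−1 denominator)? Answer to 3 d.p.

n = 11, Σ = 5509, M = 500.8182
Σ(x−M)² = 82667.636; s = √(82667.636/10) = 90.9217
CV = 90.9217 / 500.8182 = 0.18155

0.182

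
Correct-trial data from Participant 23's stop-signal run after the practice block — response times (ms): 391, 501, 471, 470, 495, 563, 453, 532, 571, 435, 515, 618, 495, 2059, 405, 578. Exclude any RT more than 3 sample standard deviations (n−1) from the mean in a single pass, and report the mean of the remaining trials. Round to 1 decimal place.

n = 16, ΣRT = 9552, M = 597.000
Σ(x−M)² = 2339336.00; s = √(2339336.00/15) = 394.912
Cutoffs: 597.000 ± 3·394.912 → [-587.7, 1781.7]
Outside: 2059 → excluded.
Retained (n=15): Σ = 7493, mean = 7493/15 = 499.533

499.5 ms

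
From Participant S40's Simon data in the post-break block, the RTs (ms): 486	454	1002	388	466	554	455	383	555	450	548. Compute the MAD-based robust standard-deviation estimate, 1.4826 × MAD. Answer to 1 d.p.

Sorted: 383, 388, 450, 454, 455, 466, 486, 548, 554, 555, 1002 → median = 466
|x − 466| sorted: 0, 11, 12, 16, 20, 78, 82, 83, 88, 89, 536 → MAD = 78
Robust SD ≈ 1.4826 × 78 = 115.643

115.6 ms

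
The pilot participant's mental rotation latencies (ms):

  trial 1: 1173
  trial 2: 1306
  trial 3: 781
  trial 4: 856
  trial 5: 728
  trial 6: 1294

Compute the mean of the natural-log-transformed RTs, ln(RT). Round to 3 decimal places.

ln(RT): 7.0673, 7.1747, 6.6606, 6.7523, 6.5903, 7.1655
Σ ln(RT) = 41.4107
Mean = 41.4107/6 = 6.90178

6.902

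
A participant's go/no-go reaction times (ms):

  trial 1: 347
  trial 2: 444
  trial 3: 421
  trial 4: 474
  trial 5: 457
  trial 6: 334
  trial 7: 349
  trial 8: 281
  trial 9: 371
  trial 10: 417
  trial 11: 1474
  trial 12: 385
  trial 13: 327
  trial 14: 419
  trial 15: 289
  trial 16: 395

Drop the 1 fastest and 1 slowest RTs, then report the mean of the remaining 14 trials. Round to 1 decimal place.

Sorted: 281, 289, 327, 334, 347, 349, 371, 385, 395, 417, 419, 421, 444, 457, 474, 1474
Drop lowest 1 (281) and highest 1 (1474)
Remaining (n=14): Σ = 5429, mean = 5429/14 = 387.786

387.8 ms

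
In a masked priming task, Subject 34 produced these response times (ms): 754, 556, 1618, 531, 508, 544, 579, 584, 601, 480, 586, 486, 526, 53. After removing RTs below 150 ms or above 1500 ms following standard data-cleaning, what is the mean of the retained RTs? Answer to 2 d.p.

561.25 ms

Excluded: 53, 1618
Retained (n=12): Σ = 6735
Mean = 6735/12 = 561.2500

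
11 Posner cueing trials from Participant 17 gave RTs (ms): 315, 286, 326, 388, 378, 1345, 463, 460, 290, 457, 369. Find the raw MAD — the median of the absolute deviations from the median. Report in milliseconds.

Sorted: 286, 290, 315, 326, 369, 378, 388, 457, 460, 463, 1345 → median = 378
|x − 378|: 63, 92, 52, 10, 0, 967, 85, 82, 88, 79, 9
Sorted deviations: 0, 9, 10, 52, 63, 79, 82, 85, 88, 92, 967 → MAD = 79

79 ms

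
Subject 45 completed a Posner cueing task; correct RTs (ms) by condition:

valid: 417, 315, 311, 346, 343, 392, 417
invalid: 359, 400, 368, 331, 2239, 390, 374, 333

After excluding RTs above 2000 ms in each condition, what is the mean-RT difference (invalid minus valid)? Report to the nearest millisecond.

2 ms

invalid: exclude 2239
M(valid) = 2541/7 = 363.000
M(invalid) = 2555/7 = 365.000
Difference = 365.000 − 363.000 = 2.000 ms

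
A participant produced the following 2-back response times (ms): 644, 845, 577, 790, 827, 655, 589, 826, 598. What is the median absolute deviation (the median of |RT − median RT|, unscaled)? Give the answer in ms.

78 ms

Sorted: 577, 589, 598, 644, 655, 790, 826, 827, 845 → median = 655
|x − 655|: 11, 190, 78, 135, 172, 0, 66, 171, 57
Sorted deviations: 0, 11, 57, 66, 78, 135, 171, 172, 190 → MAD = 78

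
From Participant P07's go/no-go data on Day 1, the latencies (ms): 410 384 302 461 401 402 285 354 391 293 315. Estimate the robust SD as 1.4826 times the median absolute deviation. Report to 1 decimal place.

Sorted: 285, 293, 302, 315, 354, 384, 391, 401, 402, 410, 461 → median = 384
|x − 384| sorted: 0, 7, 17, 18, 26, 30, 69, 77, 82, 91, 99 → MAD = 30
Robust SD ≈ 1.4826 × 30 = 44.478

44.5 ms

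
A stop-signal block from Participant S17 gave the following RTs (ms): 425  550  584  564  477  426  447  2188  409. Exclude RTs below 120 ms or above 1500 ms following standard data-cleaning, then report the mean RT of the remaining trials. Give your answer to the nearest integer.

485 ms

Excluded: 2188
Retained (n=8): Σ = 3882
Mean = 3882/8 = 485.2500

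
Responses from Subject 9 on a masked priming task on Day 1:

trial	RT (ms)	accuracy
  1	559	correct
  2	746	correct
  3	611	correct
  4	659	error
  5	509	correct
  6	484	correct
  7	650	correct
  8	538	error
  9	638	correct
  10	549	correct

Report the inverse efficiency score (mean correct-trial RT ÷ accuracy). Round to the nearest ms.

Correct trials (n=8): 559, 746, 611, 509, 484, 650, 638, 549
Mean correct RT = 4746/8 = 593.2500 ms
Proportion correct = 8/10
IES = 593.2500 / (8/10) = 741.562 ms

742 ms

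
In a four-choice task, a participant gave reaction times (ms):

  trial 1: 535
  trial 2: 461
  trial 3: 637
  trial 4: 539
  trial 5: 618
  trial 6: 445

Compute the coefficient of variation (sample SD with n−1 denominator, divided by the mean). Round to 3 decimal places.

n = 6, Σ = 3235, M = 539.1667
Σ(x−M)² = 30780.833; s = √(30780.833/5) = 78.4612
CV = 78.4612 / 539.1667 = 0.14552

0.146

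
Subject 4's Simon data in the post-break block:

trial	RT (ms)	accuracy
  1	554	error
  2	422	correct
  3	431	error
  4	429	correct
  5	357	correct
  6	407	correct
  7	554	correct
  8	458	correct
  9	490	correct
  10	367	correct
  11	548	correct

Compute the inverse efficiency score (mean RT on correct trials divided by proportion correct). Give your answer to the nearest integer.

548 ms

Correct trials (n=9): 422, 429, 357, 407, 554, 458, 490, 367, 548
Mean correct RT = 4032/9 = 448.0000 ms
Proportion correct = 9/11
IES = 448.0000 / (9/11) = 547.556 ms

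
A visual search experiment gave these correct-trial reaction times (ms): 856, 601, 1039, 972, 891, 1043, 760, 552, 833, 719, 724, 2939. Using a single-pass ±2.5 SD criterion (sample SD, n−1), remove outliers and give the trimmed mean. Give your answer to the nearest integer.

n = 12, ΣRT = 11929, M = 994.083
Σ(x−M)² = 4396602.92; s = √(4396602.92/11) = 632.211
Cutoffs: 994.083 ± 2.5·632.211 → [-586.4, 2574.6]
Outside: 2939 → excluded.
Retained (n=11): Σ = 8990, mean = 8990/11 = 817.273

817 ms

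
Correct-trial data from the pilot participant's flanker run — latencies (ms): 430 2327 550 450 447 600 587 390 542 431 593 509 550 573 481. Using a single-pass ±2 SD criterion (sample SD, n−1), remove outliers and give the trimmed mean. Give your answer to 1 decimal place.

509.5 ms

n = 15, ΣRT = 9460, M = 630.667
Σ(x−M)² = 3147645.33; s = √(3147645.33/14) = 474.164
Cutoffs: 630.667 ± 2·474.164 → [-317.7, 1579.0]
Outside: 2327 → excluded.
Retained (n=14): Σ = 7133, mean = 7133/14 = 509.500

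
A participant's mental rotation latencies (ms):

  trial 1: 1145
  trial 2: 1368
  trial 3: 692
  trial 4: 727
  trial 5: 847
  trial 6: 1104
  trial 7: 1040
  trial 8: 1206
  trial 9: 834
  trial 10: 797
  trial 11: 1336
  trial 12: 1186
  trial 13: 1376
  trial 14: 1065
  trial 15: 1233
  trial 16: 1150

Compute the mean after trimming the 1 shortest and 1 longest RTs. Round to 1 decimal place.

Sorted: 692, 727, 797, 834, 847, 1040, 1065, 1104, 1145, 1150, 1186, 1206, 1233, 1336, 1368, 1376
Drop lowest 1 (692) and highest 1 (1376)
Remaining (n=14): Σ = 15038, mean = 15038/14 = 1074.143

1074.1 ms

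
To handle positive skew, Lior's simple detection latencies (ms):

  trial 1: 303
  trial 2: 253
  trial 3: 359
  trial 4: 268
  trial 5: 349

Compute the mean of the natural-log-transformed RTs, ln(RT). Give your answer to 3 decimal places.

ln(RT): 5.7137, 5.5334, 5.8833, 5.5910, 5.8551
Σ ln(RT) = 28.5765
Mean = 28.5765/5 = 5.71530

5.715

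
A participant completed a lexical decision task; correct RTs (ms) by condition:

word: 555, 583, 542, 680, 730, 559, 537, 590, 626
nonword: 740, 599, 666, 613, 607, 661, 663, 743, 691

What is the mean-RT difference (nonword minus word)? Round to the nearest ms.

65 ms

M(word) = 5402/9 = 600.222
M(nonword) = 5983/9 = 664.778
Difference = 664.778 − 600.222 = 64.556 ms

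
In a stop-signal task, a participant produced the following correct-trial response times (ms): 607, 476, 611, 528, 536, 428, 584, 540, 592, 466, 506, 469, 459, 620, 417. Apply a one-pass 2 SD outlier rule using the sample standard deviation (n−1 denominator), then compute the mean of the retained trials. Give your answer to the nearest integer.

523 ms

n = 15, ΣRT = 7839, M = 522.600
Σ(x−M)² = 66191.60; s = √(66191.60/14) = 68.760
Cutoffs: 522.600 ± 2·68.760 → [385.1, 660.1]
No RTs fall outside the cutoffs; all 15 retained. Mean = 7839/15 = 522.600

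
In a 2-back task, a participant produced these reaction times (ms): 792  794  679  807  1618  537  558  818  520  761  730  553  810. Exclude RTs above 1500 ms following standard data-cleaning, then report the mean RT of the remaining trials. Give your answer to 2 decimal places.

Excluded: 1618
Retained (n=12): Σ = 8359
Mean = 8359/12 = 696.5833

696.58 ms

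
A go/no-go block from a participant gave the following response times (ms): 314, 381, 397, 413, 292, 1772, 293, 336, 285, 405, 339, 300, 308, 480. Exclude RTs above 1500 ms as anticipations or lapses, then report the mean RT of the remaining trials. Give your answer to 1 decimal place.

Excluded: 1772
Retained (n=13): Σ = 4543
Mean = 4543/13 = 349.4615

349.5 ms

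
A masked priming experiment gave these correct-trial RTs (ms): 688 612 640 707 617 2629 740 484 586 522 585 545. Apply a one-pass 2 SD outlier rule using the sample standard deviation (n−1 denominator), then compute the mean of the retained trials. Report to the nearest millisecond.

n = 12, ΣRT = 9355, M = 779.583
Σ(x−M)² = 3793650.92; s = √(3793650.92/11) = 587.263
Cutoffs: 779.583 ± 2·587.263 → [-394.9, 1954.1]
Outside: 2629 → excluded.
Retained (n=11): Σ = 6726, mean = 6726/11 = 611.455

611 ms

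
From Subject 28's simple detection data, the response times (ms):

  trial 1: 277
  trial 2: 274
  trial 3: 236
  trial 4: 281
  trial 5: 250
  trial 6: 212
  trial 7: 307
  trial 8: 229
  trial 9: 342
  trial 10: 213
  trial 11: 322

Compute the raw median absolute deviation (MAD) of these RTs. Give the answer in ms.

Sorted: 212, 213, 229, 236, 250, 274, 277, 281, 307, 322, 342 → median = 274
|x − 274|: 3, 0, 38, 7, 24, 62, 33, 45, 68, 61, 48
Sorted deviations: 0, 3, 7, 24, 33, 38, 45, 48, 61, 62, 68 → MAD = 38

38 ms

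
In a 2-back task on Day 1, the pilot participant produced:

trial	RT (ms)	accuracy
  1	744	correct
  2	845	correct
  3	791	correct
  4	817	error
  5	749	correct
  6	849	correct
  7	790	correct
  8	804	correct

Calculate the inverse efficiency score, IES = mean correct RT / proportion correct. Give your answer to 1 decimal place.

Correct trials (n=7): 744, 845, 791, 749, 849, 790, 804
Mean correct RT = 5572/7 = 796.0000 ms
Proportion correct = 7/8
IES = 796.0000 / (7/8) = 909.714 ms

909.7 ms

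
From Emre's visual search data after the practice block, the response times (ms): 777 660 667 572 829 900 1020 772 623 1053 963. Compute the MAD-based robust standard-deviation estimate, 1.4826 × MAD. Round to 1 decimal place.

Sorted: 572, 623, 660, 667, 772, 777, 829, 900, 963, 1020, 1053 → median = 777
|x − 777| sorted: 0, 5, 52, 110, 117, 123, 154, 186, 205, 243, 276 → MAD = 123
Robust SD ≈ 1.4826 × 123 = 182.360

182.4 ms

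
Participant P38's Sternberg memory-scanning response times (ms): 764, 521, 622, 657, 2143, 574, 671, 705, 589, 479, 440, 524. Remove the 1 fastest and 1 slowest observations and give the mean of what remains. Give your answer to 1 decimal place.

610.6 ms

Sorted: 440, 479, 521, 524, 574, 589, 622, 657, 671, 705, 764, 2143
Drop lowest 1 (440) and highest 1 (2143)
Remaining (n=10): Σ = 6106, mean = 6106/10 = 610.600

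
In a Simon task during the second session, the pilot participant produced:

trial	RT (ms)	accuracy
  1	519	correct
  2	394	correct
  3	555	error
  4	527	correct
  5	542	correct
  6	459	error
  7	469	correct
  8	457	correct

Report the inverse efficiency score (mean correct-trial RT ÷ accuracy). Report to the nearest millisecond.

Correct trials (n=6): 519, 394, 527, 542, 469, 457
Mean correct RT = 2908/6 = 484.6667 ms
Proportion correct = 6/8
IES = 484.6667 / (6/8) = 646.222 ms

646 ms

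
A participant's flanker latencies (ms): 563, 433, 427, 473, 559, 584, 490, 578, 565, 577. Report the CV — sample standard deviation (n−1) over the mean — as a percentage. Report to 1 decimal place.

n = 10, Σ = 5249, M = 524.9000
Σ(x−M)² = 35190.900; s = √(35190.900/9) = 62.5308
CV = 62.5308 / 524.9000 = 0.11913 = 11.913%

11.9%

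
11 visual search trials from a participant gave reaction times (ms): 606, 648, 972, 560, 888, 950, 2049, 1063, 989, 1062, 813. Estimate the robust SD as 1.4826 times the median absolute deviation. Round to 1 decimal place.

167.5 ms

Sorted: 560, 606, 648, 813, 888, 950, 972, 989, 1062, 1063, 2049 → median = 950
|x − 950| sorted: 0, 22, 39, 62, 112, 113, 137, 302, 344, 390, 1099 → MAD = 113
Robust SD ≈ 1.4826 × 113 = 167.534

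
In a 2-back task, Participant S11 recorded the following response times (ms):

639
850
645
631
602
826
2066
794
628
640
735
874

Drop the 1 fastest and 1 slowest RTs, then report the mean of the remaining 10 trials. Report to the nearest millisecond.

726 ms

Sorted: 602, 628, 631, 639, 640, 645, 735, 794, 826, 850, 874, 2066
Drop lowest 1 (602) and highest 1 (2066)
Remaining (n=10): Σ = 7262, mean = 7262/10 = 726.200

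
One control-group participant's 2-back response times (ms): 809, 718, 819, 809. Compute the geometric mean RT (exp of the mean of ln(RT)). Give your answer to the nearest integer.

788 ms

ln(RT): 6.6958, 6.5765, 6.7081, 6.6958
Mean ln(RT) = 26.6762/4 = 6.66904
Geometric mean = exp(6.66904) = 787.64 ms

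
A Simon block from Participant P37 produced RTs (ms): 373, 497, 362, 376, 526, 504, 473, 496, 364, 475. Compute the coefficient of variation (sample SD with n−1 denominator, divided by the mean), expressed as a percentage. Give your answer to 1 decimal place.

15.1%

n = 10, Σ = 4446, M = 444.6000
Σ(x−M)² = 40424.400; s = √(40424.400/9) = 67.0194
CV = 67.0194 / 444.6000 = 0.15074 = 15.074%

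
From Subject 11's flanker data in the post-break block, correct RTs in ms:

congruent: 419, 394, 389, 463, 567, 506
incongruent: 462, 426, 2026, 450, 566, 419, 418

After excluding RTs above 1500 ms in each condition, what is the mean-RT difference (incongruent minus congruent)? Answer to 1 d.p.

0.5 ms

incongruent: exclude 2026
M(congruent) = 2738/6 = 456.333
M(incongruent) = 2741/6 = 456.833
Difference = 456.833 − 456.333 = 0.500 ms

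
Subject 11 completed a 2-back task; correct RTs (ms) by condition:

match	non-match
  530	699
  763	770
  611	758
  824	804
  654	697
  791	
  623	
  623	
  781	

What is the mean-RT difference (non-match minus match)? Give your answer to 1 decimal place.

M(match) = 6200/9 = 688.889
M(non-match) = 3728/5 = 745.600
Difference = 745.600 − 688.889 = 56.711 ms

56.7 ms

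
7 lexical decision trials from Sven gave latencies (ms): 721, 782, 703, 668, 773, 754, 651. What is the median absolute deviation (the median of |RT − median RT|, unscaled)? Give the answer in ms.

Sorted: 651, 668, 703, 721, 754, 773, 782 → median = 721
|x − 721|: 0, 61, 18, 53, 52, 33, 70
Sorted deviations: 0, 18, 33, 52, 53, 61, 70 → MAD = 52

52 ms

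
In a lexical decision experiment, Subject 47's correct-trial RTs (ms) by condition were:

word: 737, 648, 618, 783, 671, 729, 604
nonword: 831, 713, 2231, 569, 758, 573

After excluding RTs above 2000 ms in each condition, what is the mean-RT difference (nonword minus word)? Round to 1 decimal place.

4.5 ms

nonword: exclude 2231
M(word) = 4790/7 = 684.286
M(nonword) = 3444/5 = 688.800
Difference = 688.800 − 684.286 = 4.514 ms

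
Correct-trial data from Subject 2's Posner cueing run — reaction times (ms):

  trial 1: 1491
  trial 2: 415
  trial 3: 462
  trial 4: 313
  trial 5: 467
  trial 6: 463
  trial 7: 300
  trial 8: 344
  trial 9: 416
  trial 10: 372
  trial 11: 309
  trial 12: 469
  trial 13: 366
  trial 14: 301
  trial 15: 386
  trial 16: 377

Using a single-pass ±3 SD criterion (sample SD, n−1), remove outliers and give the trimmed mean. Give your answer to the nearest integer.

n = 16, ΣRT = 7251, M = 453.188
Σ(x−M)² = 1204014.44; s = √(1204014.44/15) = 283.315
Cutoffs: 453.188 ± 3·283.315 → [-396.8, 1303.1]
Outside: 1491 → excluded.
Retained (n=15): Σ = 5760, mean = 5760/15 = 384.000

384 ms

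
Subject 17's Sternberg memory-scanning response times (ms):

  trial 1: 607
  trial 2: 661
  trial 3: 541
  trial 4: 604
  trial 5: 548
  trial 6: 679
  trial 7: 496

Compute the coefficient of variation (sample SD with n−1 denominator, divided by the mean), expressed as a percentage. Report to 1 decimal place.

11.2%

n = 7, Σ = 4136, M = 590.8571
Σ(x−M)² = 26442.857; s = √(26442.857/6) = 66.3863
CV = 66.3863 / 590.8571 = 0.11236 = 11.236%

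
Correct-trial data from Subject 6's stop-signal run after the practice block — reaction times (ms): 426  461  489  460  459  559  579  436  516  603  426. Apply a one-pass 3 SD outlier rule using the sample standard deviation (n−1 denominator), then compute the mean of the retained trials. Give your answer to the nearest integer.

492 ms

n = 11, ΣRT = 5414, M = 492.182
Σ(x−M)² = 39885.64; s = √(39885.64/10) = 63.155
Cutoffs: 492.182 ± 3·63.155 → [302.7, 681.6]
No RTs fall outside the cutoffs; all 11 retained. Mean = 5414/11 = 492.182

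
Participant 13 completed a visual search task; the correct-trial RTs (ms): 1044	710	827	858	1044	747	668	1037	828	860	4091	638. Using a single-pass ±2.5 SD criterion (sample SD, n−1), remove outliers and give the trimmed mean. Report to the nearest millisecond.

842 ms

n = 12, ΣRT = 13352, M = 1112.667
Σ(x−M)² = 9895850.67; s = √(9895850.67/11) = 948.484
Cutoffs: 1112.667 ± 2.5·948.484 → [-1258.5, 3483.9]
Outside: 4091 → excluded.
Retained (n=11): Σ = 9261, mean = 9261/11 = 841.909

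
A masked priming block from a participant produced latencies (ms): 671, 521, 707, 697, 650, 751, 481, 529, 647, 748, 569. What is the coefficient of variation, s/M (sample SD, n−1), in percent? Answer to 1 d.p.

14.9%

n = 11, Σ = 6971, M = 633.7273
Σ(x−M)² = 89204.182; s = √(89204.182/10) = 94.4480
CV = 94.4480 / 633.7273 = 0.14904 = 14.904%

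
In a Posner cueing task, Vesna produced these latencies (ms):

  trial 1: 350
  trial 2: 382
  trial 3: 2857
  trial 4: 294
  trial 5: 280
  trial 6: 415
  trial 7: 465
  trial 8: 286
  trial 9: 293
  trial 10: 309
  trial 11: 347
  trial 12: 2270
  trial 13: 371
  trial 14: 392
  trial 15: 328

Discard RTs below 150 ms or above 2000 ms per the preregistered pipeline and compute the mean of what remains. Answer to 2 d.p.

Excluded: 2270, 2857
Retained (n=13): Σ = 4512
Mean = 4512/13 = 347.0769

347.08 ms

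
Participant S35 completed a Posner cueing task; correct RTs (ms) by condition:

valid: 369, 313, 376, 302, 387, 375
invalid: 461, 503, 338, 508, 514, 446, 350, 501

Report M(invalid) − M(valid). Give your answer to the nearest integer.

M(valid) = 2122/6 = 353.667
M(invalid) = 3621/8 = 452.625
Difference = 452.625 − 353.667 = 98.958 ms

99 ms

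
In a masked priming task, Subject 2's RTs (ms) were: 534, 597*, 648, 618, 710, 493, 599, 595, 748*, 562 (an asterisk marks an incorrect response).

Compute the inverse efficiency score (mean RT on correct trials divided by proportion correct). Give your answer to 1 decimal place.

743.6 ms

Correct trials (n=8): 534, 648, 618, 710, 493, 599, 595, 562
Mean correct RT = 4759/8 = 594.8750 ms
Proportion correct = 8/10
IES = 594.8750 / (8/10) = 743.594 ms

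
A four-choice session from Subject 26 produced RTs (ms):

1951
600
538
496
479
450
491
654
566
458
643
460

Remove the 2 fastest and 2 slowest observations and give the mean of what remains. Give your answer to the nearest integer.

Sorted: 450, 458, 460, 479, 491, 496, 538, 566, 600, 643, 654, 1951
Drop lowest 2 (450, 458) and highest 2 (654, 1951)
Remaining (n=8): Σ = 4273, mean = 4273/8 = 534.125

534 ms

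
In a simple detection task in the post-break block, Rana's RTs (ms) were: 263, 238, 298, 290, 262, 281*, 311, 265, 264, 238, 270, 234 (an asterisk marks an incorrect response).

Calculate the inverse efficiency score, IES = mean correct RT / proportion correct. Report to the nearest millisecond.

Correct trials (n=11): 263, 238, 298, 290, 262, 311, 265, 264, 238, 270, 234
Mean correct RT = 2933/11 = 266.6364 ms
Proportion correct = 11/12
IES = 266.6364 / (11/12) = 290.876 ms

291 ms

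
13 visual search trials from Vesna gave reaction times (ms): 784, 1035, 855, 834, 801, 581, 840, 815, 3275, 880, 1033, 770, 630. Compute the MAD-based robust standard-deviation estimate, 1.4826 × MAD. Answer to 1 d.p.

74.1 ms

Sorted: 581, 630, 770, 784, 801, 815, 834, 840, 855, 880, 1033, 1035, 3275 → median = 834
|x − 834| sorted: 0, 6, 19, 21, 33, 46, 50, 64, 199, 201, 204, 253, 2441 → MAD = 50
Robust SD ≈ 1.4826 × 50 = 74.130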